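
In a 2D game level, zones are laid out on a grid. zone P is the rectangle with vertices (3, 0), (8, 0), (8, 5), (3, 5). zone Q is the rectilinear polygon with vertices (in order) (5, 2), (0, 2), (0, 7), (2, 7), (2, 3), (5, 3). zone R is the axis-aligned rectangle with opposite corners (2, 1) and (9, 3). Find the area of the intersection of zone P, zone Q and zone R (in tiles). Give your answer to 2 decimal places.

2.00

The intersection is the polygon with vertices (5,3), (5,2), (3,2), (3,3).
By the shoelace formula its area is 2.00.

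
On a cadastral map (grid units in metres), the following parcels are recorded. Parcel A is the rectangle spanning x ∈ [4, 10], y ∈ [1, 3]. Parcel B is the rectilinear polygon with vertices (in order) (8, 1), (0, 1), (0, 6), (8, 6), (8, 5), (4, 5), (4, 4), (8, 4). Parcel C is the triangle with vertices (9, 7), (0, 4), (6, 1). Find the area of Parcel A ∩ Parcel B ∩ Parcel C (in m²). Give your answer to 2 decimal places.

4.00

The intersection is the polygon with vertices (7,3), (6,1), (4,2), (4,3).
By the shoelace formula its area is 4.00.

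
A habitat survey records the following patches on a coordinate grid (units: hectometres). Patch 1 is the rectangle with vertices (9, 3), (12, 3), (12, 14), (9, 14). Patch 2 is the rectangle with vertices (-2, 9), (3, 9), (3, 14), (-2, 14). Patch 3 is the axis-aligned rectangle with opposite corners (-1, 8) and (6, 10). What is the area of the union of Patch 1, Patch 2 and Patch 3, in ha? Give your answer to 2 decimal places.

68.00

By inclusion–exclusion:
Individual areas: |Patch 1| = 33, |Patch 2| = 25, |Patch 3| = 14.
|Patch 1∩Patch 2| = 0 (no overlap).
|Patch 1∩Patch 3| = 0 (no overlap).
|Patch 2∩Patch 3|: x∈[-1,3], y∈[9,10] → 4·1 = 4.
|Patch 1∩Patch 2∩Patch 3| = 0.
|Patch 1 ∪ Patch 2 ∪ Patch 3| = 72 − 4 + 0 = 68.00.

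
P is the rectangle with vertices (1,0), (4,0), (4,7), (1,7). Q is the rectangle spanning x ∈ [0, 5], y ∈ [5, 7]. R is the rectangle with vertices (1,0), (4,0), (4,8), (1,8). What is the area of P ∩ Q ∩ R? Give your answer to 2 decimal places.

The intersection is the polygon with vertices (1,5), (1,7), (4,7), (4,5).
By the shoelace formula its area is 6.00.

6.00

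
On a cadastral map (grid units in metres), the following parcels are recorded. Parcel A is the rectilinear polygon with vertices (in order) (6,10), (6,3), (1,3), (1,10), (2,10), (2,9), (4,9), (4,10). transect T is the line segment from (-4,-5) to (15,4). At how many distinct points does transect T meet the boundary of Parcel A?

The segment lies entirely outside Parcel A and never meets its boundary.

0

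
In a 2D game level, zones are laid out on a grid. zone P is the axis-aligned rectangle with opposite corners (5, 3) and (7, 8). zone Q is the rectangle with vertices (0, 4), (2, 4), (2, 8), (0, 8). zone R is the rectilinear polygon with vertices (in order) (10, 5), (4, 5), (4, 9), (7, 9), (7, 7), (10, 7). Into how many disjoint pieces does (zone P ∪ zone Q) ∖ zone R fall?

2

(zone P ∪ zone Q) ∖ zone R splits into 2 disjoint pieces (area 4, area 8).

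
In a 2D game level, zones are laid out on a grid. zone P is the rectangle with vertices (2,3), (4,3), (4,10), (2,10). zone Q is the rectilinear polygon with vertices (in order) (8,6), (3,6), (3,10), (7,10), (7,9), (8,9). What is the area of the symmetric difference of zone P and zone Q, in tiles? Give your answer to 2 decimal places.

25.00

|zone P| = 14, |zone Q| = 19, |zone P∩zone Q| = 4.
|zone P △ zone Q| = |zone P| + |zone Q| − 2·|zone P∩zone Q| = 14 + 19 − 8 = 25.00.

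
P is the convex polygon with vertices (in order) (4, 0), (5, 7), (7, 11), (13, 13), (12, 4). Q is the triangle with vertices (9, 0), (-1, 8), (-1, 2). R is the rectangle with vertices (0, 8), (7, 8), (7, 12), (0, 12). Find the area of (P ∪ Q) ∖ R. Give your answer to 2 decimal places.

|P ∪ Q| = 94.5166.
|(P ∪ Q) ∩ R| = 2.25.
|(P ∪ Q) ∖ R| = 94.5166 − 2.25 = 92.27.

92.27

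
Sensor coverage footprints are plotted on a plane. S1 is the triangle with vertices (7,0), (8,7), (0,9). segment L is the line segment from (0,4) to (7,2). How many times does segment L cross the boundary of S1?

1

The segment meets the boundary at (5,2.571).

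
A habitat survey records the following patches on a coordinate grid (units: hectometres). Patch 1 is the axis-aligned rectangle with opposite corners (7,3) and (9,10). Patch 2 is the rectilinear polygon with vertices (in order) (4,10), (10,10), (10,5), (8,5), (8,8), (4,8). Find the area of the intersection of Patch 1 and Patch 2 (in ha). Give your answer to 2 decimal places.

7.00

The intersection is the polygon with vertices (9,5), (8,5), (8,8), (7,8), (7,10), (9,10).
By the shoelace formula its area is 7.00.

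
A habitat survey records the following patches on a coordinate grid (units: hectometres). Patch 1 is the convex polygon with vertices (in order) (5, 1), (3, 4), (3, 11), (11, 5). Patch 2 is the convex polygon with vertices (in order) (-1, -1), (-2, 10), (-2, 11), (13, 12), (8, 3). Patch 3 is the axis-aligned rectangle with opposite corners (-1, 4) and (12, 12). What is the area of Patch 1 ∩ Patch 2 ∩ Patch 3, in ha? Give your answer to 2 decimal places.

The intersection is the polygon with vertices (3,11), (9.667,6), (8.556,4), (3,4).
By the shoelace formula its area is 28.89.

28.89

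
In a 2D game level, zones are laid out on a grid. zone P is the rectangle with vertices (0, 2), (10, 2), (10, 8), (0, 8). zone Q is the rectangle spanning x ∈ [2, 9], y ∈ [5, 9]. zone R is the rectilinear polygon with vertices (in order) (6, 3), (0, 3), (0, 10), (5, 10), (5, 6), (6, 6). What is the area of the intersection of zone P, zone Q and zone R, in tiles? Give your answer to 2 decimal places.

The intersection is the polygon with vertices (2,5), (2,8), (5,8), (5,6), (6,6), (6,5).
By the shoelace formula its area is 10.00.

10.00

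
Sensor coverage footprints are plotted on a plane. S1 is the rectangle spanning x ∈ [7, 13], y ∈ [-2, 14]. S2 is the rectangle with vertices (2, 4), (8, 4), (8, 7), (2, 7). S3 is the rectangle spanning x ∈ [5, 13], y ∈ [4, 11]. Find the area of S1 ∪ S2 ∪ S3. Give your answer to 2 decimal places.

By inclusion–exclusion:
Individual areas: |S1| = 96, |S2| = 18, |S3| = 56.
|S1∩S2|: x∈[7,8], y∈[4,7] → 1·3 = 3.
|S1∩S3|: x∈[7,13], y∈[4,11] → 6·7 = 42.
|S2∩S3|: x∈[5,8], y∈[4,7] → 3·3 = 9.
|S1∩S2∩S3| = 3.
|S1 ∪ S2 ∪ S3| = 170 − 54 + 3 = 119.00.

119.00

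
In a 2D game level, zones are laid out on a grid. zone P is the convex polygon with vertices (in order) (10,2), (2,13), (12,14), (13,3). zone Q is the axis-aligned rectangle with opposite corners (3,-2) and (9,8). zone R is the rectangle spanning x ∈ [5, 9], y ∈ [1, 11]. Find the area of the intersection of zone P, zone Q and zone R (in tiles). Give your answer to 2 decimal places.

7.78

The intersection is the polygon with vertices (9,8), (9,3.375), (5.636,8).
By the shoelace formula its area is 7.78.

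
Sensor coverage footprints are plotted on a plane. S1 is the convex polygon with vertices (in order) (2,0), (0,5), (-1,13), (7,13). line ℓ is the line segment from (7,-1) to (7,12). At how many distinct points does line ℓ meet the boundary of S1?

0

The segment lies entirely outside S1 and never meets its boundary.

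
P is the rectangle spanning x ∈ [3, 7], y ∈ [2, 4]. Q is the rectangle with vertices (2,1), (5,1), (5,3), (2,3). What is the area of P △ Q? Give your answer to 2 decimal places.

|P∩Q|: x∈[3,5], y∈[2,3] → 2·1 = 2.
|P △ Q| = |P| + |Q| − 2·|P∩Q| = 8 + 6 − 4 = 10.00.

10.00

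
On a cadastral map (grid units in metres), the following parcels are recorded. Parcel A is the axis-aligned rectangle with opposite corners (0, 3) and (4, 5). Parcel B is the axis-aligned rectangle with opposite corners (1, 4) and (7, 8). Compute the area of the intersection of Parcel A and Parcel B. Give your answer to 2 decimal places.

3.00

|Parcel A∩Parcel B|: x∈[1,4], y∈[4,5] → 3·1 = 3.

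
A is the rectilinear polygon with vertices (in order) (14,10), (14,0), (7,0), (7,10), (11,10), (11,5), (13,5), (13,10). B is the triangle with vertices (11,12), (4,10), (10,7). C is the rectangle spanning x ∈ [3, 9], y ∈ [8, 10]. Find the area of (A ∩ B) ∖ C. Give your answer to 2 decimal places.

3.90

|A ∩ B| = 7.65.
|(A ∩ B) ∩ C| = 3.75.
|(A ∩ B) ∖ C| = 7.65 − 3.75 = 3.90.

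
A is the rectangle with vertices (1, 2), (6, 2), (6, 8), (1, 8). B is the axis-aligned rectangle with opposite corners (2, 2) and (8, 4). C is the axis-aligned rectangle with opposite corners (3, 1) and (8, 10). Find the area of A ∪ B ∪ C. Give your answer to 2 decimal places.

By inclusion–exclusion:
Individual areas: |A| = 30, |B| = 12, |C| = 45.
|A∩B|: x∈[2,6], y∈[2,4] → 4·2 = 8.
|A∩C|: x∈[3,6], y∈[2,8] → 3·6 = 18.
|B∩C|: x∈[3,8], y∈[2,4] → 5·2 = 10.
|A∩B∩C| = 6.
|A ∪ B ∪ C| = 87 − 36 + 6 = 57.00.

57.00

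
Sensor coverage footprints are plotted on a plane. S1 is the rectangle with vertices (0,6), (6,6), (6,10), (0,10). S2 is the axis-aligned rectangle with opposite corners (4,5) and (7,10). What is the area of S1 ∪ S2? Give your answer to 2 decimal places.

31.00

By inclusion–exclusion:
Individual areas: |S1| = 24, |S2| = 15.
|S1∩S2|: x∈[4,6], y∈[6,10] → 2·4 = 8.
|S1 ∪ S2| = 39 − 8 = 31.00.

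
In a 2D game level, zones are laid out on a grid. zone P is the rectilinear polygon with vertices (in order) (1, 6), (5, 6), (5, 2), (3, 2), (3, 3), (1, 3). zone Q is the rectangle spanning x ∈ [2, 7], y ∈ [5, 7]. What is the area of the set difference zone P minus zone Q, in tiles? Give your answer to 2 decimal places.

|zone P| = 14, |zone P∩zone Q| = 3.
|zone P ∖ zone Q| = |zone P| − |zone P∩zone Q| = 14 − 3 = 11.00.

11.00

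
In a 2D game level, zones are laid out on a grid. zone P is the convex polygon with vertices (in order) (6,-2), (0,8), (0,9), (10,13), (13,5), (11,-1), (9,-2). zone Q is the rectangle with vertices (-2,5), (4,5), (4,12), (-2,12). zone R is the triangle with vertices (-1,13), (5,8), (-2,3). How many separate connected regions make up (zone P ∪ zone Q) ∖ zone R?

2

(zone P ∪ zone Q) ∖ zone R splits into 2 disjoint pieces (area 116.4, area 3.85).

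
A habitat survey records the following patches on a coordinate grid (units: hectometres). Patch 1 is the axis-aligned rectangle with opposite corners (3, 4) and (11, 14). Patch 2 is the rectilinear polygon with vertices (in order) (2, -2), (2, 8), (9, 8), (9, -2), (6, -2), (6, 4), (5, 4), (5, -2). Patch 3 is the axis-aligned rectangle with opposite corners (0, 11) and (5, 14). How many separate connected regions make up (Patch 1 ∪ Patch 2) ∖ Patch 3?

(Patch 1 ∪ Patch 2) ∖ Patch 3 is a single connected region.

1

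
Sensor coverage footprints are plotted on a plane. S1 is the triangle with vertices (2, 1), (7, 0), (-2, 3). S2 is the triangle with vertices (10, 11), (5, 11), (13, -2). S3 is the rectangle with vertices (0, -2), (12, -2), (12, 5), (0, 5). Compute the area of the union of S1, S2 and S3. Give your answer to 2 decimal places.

108.76

By inclusion–exclusion:
Individual areas: |S1| = 3, |S2| = 32.5, |S3| = 84.
|S1∩S2| = 0.
|S1∩S3| = 2.6667.
|S2∩S3| = 8.0689.
|S1∩S2∩S3| = 0.
|S1 ∪ S2 ∪ S3| = 119.5 − 10.7356 + 0 = 108.76.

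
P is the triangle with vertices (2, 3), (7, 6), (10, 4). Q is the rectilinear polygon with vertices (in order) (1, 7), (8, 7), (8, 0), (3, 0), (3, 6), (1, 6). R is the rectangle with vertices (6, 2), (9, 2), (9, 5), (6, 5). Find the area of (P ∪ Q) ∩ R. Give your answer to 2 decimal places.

7.10

The region (P ∪ Q) ∩ R is the polygon with vertices (9,4.667), (9,3.875), (8,3.75), (8,2), (6,2), (6,5), (8.5,5).
By the shoelace formula its area is 7.10.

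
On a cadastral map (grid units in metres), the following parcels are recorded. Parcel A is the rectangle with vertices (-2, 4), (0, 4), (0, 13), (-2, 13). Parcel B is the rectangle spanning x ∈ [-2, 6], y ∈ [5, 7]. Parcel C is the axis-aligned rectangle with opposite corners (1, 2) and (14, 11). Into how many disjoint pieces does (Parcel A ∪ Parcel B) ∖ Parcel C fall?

1

(Parcel A ∪ Parcel B) ∖ Parcel C is a single connected region.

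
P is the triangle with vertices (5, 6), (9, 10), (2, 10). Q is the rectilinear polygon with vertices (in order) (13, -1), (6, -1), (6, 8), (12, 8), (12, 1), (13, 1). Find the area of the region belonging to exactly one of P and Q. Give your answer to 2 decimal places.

|P| = 14, |Q| = 56, |P∩Q| = 0.5.
|P △ Q| = |P| + |Q| − 2·|P∩Q| = 14 + 56 − 1 = 69.00.

69.00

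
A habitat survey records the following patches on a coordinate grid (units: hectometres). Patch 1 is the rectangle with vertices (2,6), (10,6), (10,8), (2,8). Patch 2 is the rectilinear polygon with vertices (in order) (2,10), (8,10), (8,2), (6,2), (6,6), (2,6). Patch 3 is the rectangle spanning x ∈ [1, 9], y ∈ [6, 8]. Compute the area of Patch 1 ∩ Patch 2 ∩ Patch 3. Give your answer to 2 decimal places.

12.00

The intersection is the polygon with vertices (8,6), (6,6), (2,6), (2,8), (8,8).
By the shoelace formula its area is 12.00.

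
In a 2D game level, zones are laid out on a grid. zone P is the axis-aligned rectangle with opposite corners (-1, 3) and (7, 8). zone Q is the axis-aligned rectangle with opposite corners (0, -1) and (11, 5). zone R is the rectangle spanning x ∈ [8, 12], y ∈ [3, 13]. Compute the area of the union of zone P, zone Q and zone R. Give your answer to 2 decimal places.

126.00

By inclusion–exclusion:
Individual areas: |zone P| = 40, |zone Q| = 66, |zone R| = 40.
|zone P∩zone Q|: x∈[0,7], y∈[3,5] → 7·2 = 14.
|zone P∩zone R| = 0 (no overlap).
|zone Q∩zone R|: x∈[8,11], y∈[3,5] → 3·2 = 6.
|zone P∩zone Q∩zone R| = 0.
|zone P ∪ zone Q ∪ zone R| = 146 − 20 + 0 = 126.00.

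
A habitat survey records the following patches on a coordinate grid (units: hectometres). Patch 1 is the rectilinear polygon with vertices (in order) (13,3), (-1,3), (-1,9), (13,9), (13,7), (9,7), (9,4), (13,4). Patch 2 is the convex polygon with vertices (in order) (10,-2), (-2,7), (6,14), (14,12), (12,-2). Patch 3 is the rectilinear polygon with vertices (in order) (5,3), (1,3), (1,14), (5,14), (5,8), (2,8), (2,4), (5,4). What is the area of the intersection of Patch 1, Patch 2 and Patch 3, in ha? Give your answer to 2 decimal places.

9.96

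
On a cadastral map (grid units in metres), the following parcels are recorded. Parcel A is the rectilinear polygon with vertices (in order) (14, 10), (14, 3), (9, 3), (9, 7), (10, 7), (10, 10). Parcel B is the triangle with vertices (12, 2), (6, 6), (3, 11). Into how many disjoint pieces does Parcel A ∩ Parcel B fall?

Parcel A ∩ Parcel B is a single connected region.

1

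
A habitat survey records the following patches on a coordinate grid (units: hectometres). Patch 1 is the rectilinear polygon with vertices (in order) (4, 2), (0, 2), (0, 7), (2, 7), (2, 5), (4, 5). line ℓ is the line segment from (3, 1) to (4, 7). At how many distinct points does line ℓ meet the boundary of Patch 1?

2

The segment meets the boundary at (3.667,5), (3.167,2).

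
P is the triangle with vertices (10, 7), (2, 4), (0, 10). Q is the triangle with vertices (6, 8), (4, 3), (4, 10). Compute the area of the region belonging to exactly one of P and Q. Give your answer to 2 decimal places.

|P| = 27, |Q| = 7, |P∩Q| = 5.2508.
|P △ Q| = |P| + |Q| − 2·|P∩Q| = 27 + 7 − 10.5017 = 23.50.

23.50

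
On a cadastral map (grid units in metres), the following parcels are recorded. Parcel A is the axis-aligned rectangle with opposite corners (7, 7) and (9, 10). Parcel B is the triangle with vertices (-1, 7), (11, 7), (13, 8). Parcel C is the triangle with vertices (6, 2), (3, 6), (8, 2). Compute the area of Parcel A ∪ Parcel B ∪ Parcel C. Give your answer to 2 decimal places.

14.71

By inclusion–exclusion:
Individual areas: |Parcel A| = 6, |Parcel B| = 6, |Parcel C| = 4.
|Parcel A∩Parcel B| = 1.2857.
|Parcel A∩Parcel C| = 0.
|Parcel B∩Parcel C| = 0.
|Parcel A∩Parcel B∩Parcel C| = 0.
|Parcel A ∪ Parcel B ∪ Parcel C| = 16 − 1.2857 + 0 = 14.71.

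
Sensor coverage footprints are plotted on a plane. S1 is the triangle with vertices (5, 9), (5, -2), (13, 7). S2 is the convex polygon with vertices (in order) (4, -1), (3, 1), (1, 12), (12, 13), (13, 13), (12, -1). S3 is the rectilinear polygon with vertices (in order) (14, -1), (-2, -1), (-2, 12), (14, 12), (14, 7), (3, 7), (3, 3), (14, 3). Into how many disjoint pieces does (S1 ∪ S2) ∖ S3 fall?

(S1 ∪ S2) ∖ S3 splits into 3 disjoint pieces (area 0.4444, area 6.4643, area 37.8266).

3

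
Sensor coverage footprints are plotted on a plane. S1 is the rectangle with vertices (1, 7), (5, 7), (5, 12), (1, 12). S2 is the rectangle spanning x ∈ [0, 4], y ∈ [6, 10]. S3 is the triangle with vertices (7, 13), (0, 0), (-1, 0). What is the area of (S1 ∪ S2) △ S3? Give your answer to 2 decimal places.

|S1 ∪ S2| = 27.
|(S1 ∪ S2) ∩ S3| = 1.4203.
|(S1 ∪ S2) △ S3| = 27 + 6.5 − 2.8407 = 30.66.

30.66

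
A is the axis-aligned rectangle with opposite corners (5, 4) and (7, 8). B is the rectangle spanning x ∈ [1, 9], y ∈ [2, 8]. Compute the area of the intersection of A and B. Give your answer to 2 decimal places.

|A∩B|: x∈[5,7], y∈[4,8] → 2·4 = 8.

8.00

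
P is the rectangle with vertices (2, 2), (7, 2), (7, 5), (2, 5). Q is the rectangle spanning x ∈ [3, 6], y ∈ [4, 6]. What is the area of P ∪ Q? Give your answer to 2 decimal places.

18.00

By inclusion–exclusion:
Individual areas: |P| = 15, |Q| = 6.
|P∩Q|: x∈[3,6], y∈[4,5] → 3·1 = 3.
|P ∪ Q| = 21 − 3 = 18.00.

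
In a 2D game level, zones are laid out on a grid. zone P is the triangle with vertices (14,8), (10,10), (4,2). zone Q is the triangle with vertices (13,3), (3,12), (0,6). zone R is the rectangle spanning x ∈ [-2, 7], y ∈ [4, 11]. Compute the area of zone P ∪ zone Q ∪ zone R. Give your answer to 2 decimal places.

90.79

By inclusion–exclusion:
Individual areas: |zone P| = 22, |zone Q| = 43.5, |zone R| = 63.
|zone P∩zone Q| = 6.3923.
|zone P∩zone R| = 1.5.
|zone Q∩zone R| = 30.6483.
|zone P∩zone Q∩zone R| = 0.8342.
|zone P ∪ zone Q ∪ zone R| = 128.5 − 38.5405 + 0.8342 = 90.79.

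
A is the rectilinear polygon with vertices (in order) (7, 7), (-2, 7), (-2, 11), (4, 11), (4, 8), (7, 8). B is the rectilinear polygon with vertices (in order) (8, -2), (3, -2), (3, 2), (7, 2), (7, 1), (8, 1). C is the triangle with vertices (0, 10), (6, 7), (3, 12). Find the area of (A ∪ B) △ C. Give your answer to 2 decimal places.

40.87

|A ∪ B| = 46.
|(A ∪ B) ∩ C| = 7.8167.
|(A ∪ B) △ C| = 46 + 10.5 − 15.6333 = 40.87.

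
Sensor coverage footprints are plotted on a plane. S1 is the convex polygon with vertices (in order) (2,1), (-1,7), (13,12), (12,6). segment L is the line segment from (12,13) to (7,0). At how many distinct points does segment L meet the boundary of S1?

2

The segment meets the boundary at (8.667,4.333), (11.395,11.427).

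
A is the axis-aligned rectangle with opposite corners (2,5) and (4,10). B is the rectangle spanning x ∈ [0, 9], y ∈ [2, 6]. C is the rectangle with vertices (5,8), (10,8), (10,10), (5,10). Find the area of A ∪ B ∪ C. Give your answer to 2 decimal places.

54.00

By inclusion–exclusion:
Individual areas: |A| = 10, |B| = 36, |C| = 10.
|A∩B|: x∈[2,4], y∈[5,6] → 2·1 = 2.
|A∩C| = 0 (no overlap).
|B∩C| = 0 (no overlap).
|A∩B∩C| = 0.
|A ∪ B ∪ C| = 56 − 2 + 0 = 54.00.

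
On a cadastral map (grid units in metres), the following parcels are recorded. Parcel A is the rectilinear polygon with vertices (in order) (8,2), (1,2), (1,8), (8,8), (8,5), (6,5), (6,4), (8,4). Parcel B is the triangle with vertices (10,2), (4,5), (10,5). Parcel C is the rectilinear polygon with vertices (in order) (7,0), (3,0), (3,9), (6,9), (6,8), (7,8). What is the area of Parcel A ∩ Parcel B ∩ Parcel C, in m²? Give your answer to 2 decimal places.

1.25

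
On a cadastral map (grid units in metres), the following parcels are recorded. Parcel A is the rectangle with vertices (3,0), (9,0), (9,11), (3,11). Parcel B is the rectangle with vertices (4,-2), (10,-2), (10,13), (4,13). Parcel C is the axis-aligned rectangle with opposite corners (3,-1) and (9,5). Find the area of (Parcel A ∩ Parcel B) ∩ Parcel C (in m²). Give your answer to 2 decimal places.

25.00

The region (Parcel A ∩ Parcel B) ∩ Parcel C is the polygon with vertices (9,0), (4,0), (4,5), (9,5).
By the shoelace formula its area is 25.00.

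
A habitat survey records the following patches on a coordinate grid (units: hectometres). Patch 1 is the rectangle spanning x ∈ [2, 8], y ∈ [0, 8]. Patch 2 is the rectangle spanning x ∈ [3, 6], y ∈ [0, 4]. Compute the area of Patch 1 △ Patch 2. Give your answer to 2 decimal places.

36.00

|Patch 1∩Patch 2|: x∈[3,6], y∈[0,4] → 3·4 = 12.
|Patch 1 △ Patch 2| = |Patch 1| + |Patch 2| − 2·|Patch 1∩Patch 2| = 48 + 12 − 24 = 36.00.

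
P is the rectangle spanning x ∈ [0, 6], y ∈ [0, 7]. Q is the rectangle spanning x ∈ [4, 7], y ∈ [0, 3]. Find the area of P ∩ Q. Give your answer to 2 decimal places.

|P∩Q|: x∈[4,6], y∈[0,3] → 2·3 = 6.

6.00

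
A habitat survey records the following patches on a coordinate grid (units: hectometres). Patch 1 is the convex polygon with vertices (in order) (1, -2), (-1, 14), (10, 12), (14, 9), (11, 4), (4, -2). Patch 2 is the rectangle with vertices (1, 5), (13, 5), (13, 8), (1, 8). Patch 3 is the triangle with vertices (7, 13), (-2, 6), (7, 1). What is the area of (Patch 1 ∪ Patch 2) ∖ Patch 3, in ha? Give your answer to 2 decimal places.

|Patch 1 ∪ Patch 2| = 154.1333.
|(Patch 1 ∪ Patch 2) ∩ Patch 3| = 51.2806.
|(Patch 1 ∪ Patch 2) ∖ Patch 3| = 154.1333 − 51.2806 = 102.85.

102.85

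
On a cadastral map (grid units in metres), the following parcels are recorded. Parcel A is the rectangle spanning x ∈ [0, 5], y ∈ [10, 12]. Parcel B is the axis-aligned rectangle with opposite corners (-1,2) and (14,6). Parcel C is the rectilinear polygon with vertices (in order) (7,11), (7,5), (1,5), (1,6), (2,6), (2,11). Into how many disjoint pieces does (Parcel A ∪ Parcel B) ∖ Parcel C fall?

(Parcel A ∪ Parcel B) ∖ Parcel C splits into 2 disjoint pieces (area 7, area 54).

2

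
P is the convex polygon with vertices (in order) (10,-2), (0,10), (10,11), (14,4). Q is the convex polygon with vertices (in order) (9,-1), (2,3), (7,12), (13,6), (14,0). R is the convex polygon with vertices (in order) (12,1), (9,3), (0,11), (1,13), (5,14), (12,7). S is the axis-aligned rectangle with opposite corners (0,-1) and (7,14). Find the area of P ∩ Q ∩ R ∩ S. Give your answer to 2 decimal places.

The intersection is the polygon with vertices (7,10.7), (7,4.778), (4.314,7.165), (6.235,10.623).
By the shoelace formula its area is 9.20.

9.20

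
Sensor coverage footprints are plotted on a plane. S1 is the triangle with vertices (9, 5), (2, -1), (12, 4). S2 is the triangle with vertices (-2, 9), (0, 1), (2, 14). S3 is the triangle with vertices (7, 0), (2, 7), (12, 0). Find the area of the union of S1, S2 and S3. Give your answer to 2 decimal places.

By inclusion–exclusion:
Individual areas: |S1| = 12.5, |S2| = 21, |S3| = 17.5.
|S1∩S2| = 0.
|S1∩S3| = 3.4513.
|S2∩S3| = 0.
|S1∩S2∩S3| = 0.
|S1 ∪ S2 ∪ S3| = 51 − 3.4513 + 0 = 47.55.

47.55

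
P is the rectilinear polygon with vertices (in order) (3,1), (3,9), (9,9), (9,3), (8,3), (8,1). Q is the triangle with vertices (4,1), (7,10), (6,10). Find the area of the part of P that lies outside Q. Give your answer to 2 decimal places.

|P| = 46, |P∩Q| = 3.5556.
|P ∖ Q| = |P| − |P∩Q| = 46 − 3.5556 = 42.44.

42.44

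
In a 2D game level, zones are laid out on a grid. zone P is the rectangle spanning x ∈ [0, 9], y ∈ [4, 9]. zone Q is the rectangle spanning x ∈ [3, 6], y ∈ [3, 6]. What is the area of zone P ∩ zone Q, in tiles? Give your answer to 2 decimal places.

6.00

|zone P∩zone Q|: x∈[3,6], y∈[4,6] → 3·2 = 6.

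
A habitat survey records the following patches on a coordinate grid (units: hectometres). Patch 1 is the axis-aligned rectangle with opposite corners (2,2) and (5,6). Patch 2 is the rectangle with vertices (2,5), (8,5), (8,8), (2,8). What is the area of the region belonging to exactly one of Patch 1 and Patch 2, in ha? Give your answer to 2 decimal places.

24.00

|Patch 1∩Patch 2|: x∈[2,5], y∈[5,6] → 3·1 = 3.
|Patch 1 △ Patch 2| = |Patch 1| + |Patch 2| − 2·|Patch 1∩Patch 2| = 12 + 18 − 6 = 24.00.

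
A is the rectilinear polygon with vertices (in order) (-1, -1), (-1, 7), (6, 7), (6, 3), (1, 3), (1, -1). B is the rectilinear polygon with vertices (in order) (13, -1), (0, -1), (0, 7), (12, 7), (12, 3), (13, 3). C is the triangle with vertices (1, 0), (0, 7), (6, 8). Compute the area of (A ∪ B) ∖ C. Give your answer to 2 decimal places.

|A ∪ B| = 108.
|(A ∪ B) ∩ C| = 18.8125.
|(A ∪ B) ∖ C| = 108 − 18.8125 = 89.19.

89.19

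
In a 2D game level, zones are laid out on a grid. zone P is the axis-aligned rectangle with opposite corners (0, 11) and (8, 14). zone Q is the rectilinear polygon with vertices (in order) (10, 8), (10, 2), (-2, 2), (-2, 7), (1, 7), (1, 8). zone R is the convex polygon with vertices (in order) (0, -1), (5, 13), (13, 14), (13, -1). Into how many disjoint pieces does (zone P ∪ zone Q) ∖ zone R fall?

2

(zone P ∪ zone Q) ∖ zone R splits into 2 disjoint pieces (area 16.7232, area 21.8571).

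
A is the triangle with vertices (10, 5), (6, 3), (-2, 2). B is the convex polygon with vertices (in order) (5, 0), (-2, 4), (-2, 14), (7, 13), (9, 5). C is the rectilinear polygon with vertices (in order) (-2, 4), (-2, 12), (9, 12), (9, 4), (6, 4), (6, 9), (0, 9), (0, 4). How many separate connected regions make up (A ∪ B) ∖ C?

(A ∪ B) ∖ C splits into 3 disjoint pieces (area 50.837, area 13.625, area 0.125).

3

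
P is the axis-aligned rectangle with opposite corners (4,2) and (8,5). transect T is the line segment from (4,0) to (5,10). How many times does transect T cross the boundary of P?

The segment meets the boundary at (4.5,5), (4.2,2).

2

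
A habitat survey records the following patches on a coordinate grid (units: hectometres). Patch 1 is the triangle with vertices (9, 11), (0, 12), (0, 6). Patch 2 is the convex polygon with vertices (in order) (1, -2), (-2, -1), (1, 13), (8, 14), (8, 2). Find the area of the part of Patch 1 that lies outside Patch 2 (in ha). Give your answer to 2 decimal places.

1.74

|Patch 1| = 27, |Patch 1∩Patch 2| = 25.2597.
|Patch 1 ∖ Patch 2| = |Patch 1| − |Patch 1∩Patch 2| = 27 − 25.2597 = 1.74.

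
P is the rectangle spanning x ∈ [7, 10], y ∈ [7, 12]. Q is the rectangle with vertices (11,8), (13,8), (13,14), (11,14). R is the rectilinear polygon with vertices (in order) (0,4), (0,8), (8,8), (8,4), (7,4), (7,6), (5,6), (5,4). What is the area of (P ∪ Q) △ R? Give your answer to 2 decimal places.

|P ∪ Q| = 27.
|(P ∪ Q) ∩ R| = 1.
|(P ∪ Q) △ R| = 27 + 28 − 2 = 53.00.

53.00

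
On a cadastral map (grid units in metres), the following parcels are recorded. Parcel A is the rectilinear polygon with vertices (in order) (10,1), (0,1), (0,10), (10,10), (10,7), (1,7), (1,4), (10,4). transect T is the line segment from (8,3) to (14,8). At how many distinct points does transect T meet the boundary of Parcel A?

1

The segment meets the boundary at (9.2,4).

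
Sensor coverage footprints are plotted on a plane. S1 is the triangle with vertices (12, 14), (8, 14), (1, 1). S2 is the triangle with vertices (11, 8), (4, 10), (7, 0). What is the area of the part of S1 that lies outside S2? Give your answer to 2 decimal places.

|S1| = 26, |S1∩S2| = 5.2316.
|S1 ∖ S2| = |S1| − |S1∩S2| = 26 − 5.2316 = 20.77.

20.77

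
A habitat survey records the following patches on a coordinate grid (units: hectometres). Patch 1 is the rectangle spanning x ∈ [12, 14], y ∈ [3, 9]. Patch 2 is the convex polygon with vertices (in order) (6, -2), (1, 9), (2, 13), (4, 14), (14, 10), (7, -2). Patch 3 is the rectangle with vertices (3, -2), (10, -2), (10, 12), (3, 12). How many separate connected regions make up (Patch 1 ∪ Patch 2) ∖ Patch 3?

(Patch 1 ∪ Patch 2) ∖ Patch 3 splits into 2 disjoint pieces (area 27.194, area 17.4).

2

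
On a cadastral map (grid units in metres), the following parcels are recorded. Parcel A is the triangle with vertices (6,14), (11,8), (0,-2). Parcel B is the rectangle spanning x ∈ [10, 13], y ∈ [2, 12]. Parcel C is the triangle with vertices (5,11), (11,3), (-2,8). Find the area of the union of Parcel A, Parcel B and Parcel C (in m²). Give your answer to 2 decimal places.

104.56

By inclusion–exclusion:
Individual areas: |Parcel A| = 58, |Parcel B| = 30, |Parcel C| = 37.
|Parcel A∩Parcel B| = 1.0545.
|Parcel A∩Parcel C| = 18.914.
|Parcel B∩Parcel C| = 0.4744.
|Parcel A∩Parcel B∩Parcel C| = 0.
|Parcel A ∪ Parcel B ∪ Parcel C| = 125 − 20.4429 + 0 = 104.56.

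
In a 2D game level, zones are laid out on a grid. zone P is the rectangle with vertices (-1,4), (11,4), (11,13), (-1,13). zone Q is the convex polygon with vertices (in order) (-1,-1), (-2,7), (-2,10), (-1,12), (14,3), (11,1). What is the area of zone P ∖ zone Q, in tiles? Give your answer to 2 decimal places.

55.20

|zone P| = 108, |zone P∩zone Q| = 52.8.
|zone P ∖ zone Q| = |zone P| − |zone P∩zone Q| = 108 − 52.8 = 55.20.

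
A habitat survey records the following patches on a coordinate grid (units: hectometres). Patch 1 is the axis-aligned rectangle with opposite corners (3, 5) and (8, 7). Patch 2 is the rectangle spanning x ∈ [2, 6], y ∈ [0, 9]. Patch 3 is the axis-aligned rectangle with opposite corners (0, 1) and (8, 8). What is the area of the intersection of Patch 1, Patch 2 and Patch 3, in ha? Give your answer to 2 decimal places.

6.00

The intersection is the polygon with vertices (3,7), (6,7), (6,5), (3,5).
By the shoelace formula its area is 6.00.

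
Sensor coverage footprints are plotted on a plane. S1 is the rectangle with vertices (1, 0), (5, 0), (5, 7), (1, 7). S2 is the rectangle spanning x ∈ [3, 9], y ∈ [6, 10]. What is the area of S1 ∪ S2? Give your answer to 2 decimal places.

By inclusion–exclusion:
Individual areas: |S1| = 28, |S2| = 24.
|S1∩S2|: x∈[3,5], y∈[6,7] → 2·1 = 2.
|S1 ∪ S2| = 52 − 2 = 50.00.

50.00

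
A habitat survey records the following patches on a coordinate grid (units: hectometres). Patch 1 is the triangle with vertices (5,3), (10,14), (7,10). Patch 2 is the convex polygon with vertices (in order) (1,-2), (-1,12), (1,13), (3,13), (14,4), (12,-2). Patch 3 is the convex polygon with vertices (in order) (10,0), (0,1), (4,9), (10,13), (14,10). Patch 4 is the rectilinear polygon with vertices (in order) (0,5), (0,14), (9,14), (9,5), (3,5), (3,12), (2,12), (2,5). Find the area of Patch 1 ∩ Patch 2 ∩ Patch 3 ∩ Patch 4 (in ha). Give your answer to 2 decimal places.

3.15

The intersection is the polygon with vertices (7.771,9.096), (5.909,5), (5.571,5), (6.937,9.779).
By the shoelace formula its area is 3.15.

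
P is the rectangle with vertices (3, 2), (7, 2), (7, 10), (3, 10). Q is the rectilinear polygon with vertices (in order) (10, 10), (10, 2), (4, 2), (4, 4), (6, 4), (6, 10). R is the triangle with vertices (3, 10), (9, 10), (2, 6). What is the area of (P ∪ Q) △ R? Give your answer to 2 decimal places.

|P ∪ Q| = 56.
|(P ∪ Q) ∩ R| = 10.2857.
|(P ∪ Q) △ R| = 56 + 12 − 20.5714 = 47.43.

47.43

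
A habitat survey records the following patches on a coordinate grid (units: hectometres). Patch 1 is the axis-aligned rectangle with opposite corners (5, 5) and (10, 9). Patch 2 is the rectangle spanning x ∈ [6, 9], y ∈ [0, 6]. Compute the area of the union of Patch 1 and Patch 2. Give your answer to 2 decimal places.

By inclusion–exclusion:
Individual areas: |Patch 1| = 20, |Patch 2| = 18.
|Patch 1∩Patch 2|: x∈[6,9], y∈[5,6] → 3·1 = 3.
|Patch 1 ∪ Patch 2| = 38 − 3 = 35.00.

35.00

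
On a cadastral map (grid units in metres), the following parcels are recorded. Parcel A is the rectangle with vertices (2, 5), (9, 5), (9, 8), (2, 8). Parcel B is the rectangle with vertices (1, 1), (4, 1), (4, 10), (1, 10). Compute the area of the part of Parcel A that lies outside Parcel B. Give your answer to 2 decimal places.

|Parcel A∩Parcel B|: x∈[2,4], y∈[5,8] → 2·3 = 6.
|Parcel A| = 21.
|Parcel A ∖ Parcel B| = |Parcel A| − |Parcel A∩Parcel B| = 21 − 6 = 15.00.

15.00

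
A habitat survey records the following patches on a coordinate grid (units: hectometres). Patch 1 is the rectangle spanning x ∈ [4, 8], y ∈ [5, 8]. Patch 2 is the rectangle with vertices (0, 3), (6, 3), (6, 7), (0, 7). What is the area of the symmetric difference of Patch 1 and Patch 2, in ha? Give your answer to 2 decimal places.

28.00

|Patch 1∩Patch 2|: x∈[4,6], y∈[5,7] → 2·2 = 4.
|Patch 1 △ Patch 2| = |Patch 1| + |Patch 2| − 2·|Patch 1∩Patch 2| = 12 + 24 − 8 = 28.00.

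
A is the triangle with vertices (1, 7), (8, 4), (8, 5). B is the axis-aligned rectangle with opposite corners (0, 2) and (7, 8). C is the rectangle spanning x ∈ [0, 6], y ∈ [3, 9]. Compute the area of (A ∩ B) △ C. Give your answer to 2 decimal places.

|A ∩ B| = 2.5714.
|(A ∩ B) ∩ C| = 1.7857.
|(A ∩ B) △ C| = 2.5714 + 36 − 3.5714 = 35.00.

35.00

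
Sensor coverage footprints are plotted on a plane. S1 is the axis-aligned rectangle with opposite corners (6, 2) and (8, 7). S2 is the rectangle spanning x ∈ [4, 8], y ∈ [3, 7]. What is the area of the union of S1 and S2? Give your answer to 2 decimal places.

By inclusion–exclusion:
Individual areas: |S1| = 10, |S2| = 16.
|S1∩S2|: x∈[6,8], y∈[3,7] → 2·4 = 8.
|S1 ∪ S2| = 26 − 8 = 18.00.

18.00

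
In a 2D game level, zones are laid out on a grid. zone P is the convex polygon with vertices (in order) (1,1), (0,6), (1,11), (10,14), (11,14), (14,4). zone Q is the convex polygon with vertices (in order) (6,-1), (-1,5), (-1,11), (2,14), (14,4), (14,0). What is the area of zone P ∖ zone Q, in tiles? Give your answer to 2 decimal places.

40.41

|zone P| = 126, |zone P∩zone Q| = 85.5874.
|zone P ∖ zone Q| = |zone P| − |zone P∩zone Q| = 126 − 85.5874 = 40.41.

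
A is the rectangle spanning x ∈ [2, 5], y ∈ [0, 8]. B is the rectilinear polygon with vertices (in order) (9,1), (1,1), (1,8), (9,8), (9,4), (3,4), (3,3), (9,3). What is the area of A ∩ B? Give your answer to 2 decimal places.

The intersection is the polygon with vertices (5,1), (2,1), (2,8), (5,8), (5,4), (3,4), (3,3), (5,3).
By the shoelace formula its area is 19.00.

19.00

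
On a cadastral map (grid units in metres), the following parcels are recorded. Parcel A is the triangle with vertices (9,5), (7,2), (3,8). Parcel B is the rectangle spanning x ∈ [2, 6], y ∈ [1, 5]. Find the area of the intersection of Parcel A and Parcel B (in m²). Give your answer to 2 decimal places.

The intersection is the polygon with vertices (5,5), (6,5), (6,3.5).
By the shoelace formula its area is 0.75.

0.75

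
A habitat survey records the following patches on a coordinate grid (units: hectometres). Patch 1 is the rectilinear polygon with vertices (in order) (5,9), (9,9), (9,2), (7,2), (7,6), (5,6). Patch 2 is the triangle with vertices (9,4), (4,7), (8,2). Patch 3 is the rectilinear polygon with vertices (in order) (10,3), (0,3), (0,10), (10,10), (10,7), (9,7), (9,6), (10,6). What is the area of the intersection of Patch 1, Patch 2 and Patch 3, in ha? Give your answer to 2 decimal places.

3.06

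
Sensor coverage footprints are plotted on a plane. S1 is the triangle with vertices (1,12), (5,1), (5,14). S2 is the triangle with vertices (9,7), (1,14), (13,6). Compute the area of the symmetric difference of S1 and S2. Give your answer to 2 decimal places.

|S1| = 26, |S2| = 10, |S1∩S2| = 1.4069.
|S1 △ S2| = |S1| + |S2| − 2·|S1∩S2| = 26 + 10 − 2.8139 = 33.19.

33.19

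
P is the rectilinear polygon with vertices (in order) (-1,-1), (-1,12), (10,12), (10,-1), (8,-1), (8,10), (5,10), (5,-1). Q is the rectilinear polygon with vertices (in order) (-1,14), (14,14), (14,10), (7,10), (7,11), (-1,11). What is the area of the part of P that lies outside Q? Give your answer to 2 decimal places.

96.00

|P| = 110, |P∩Q| = 14.
|P ∖ Q| = |P| − |P∩Q| = 110 − 14 = 96.00.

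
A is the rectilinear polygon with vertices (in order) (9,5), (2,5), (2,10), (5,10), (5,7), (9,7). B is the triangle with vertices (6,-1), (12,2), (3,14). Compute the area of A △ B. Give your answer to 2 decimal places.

50.25

|A| = 23, |B| = 49.5, |A∩B| = 11.125.
|A △ B| = |A| + |B| − 2·|A∩B| = 23 + 49.5 − 22.25 = 50.25.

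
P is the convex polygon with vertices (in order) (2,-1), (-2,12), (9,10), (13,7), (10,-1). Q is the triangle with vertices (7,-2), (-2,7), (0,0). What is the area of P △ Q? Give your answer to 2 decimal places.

132.09

|P| = 132, |Q| = 22.5, |P∩Q| = 11.2031.
|P △ Q| = |P| + |Q| − 2·|P∩Q| = 132 + 22.5 − 22.4063 = 132.09.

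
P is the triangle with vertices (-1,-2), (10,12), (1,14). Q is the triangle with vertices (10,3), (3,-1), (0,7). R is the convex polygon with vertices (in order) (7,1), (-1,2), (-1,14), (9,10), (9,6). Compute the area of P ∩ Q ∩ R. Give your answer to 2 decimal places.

The intersection is the polygon with vertices (0.094,6.75), (0.119,6.952), (4.62,5.152), (1.962,1.769).
By the shoelace formula its area is 10.26.

10.26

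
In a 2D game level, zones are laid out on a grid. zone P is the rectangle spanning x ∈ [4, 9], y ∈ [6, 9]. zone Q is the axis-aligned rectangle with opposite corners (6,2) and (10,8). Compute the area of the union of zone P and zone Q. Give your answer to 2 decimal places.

33.00

By inclusion–exclusion:
Individual areas: |zone P| = 15, |zone Q| = 24.
|zone P∩zone Q|: x∈[6,9], y∈[6,8] → 3·2 = 6.
|zone P ∪ zone Q| = 39 − 6 = 33.00.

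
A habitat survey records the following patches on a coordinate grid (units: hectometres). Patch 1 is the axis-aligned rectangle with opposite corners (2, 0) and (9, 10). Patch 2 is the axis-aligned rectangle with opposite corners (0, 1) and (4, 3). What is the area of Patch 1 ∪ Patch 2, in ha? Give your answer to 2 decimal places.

74.00

By inclusion–exclusion:
Individual areas: |Patch 1| = 70, |Patch 2| = 8.
|Patch 1∩Patch 2|: x∈[2,4], y∈[1,3] → 2·2 = 4.
|Patch 1 ∪ Patch 2| = 78 − 4 = 74.00.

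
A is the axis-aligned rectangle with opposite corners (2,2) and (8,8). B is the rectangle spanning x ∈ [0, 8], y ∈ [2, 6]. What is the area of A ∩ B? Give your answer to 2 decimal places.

|A∩B|: x∈[2,8], y∈[2,6] → 6·4 = 24.

24.00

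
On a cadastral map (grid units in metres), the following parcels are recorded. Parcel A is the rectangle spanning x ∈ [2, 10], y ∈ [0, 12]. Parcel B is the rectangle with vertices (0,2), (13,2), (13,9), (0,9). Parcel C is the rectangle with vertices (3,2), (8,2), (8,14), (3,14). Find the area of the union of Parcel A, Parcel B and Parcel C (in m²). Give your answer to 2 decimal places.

141.00

By inclusion–exclusion:
Individual areas: |Parcel A| = 96, |Parcel B| = 91, |Parcel C| = 60.
|Parcel A∩Parcel B|: x∈[2,10], y∈[2,9] → 8·7 = 56.
|Parcel A∩Parcel C|: x∈[3,8], y∈[2,12] → 5·10 = 50.
|Parcel B∩Parcel C|: x∈[3,8], y∈[2,9] → 5·7 = 35.
|Parcel A∩Parcel B∩Parcel C| = 35.
|Parcel A ∪ Parcel B ∪ Parcel C| = 247 − 141 + 35 = 141.00.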